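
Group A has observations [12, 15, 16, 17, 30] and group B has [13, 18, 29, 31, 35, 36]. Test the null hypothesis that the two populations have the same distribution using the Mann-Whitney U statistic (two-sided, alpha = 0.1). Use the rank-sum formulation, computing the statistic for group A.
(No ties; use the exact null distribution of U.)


Step 1: Combine and sort all 11 observations; assign midranks.
sorted (value, group): (12,X), (13,Y), (15,X), (16,X), (17,X), (18,Y), (29,Y), (30,X), (31,Y), (35,Y), (36,Y)
ranks: 12->1, 13->2, 15->3, 16->4, 17->5, 18->6, 29->7, 30->8, 31->9, 35->10, 36->11
Step 2: Rank sum for X: R1 = 1 + 3 + 4 + 5 + 8 = 21.
Step 3: U_X = R1 - n1(n1+1)/2 = 21 - 5*6/2 = 21 - 15 = 6.
       U_Y = n1*n2 - U_X = 30 - 6 = 24.
Step 4: No ties, so the exact null distribution of U (based on enumerating the C(11,5) = 462 equally likely rank assignments) gives the two-sided p-value.
Step 5: p-value = 0.125541; compare to alpha = 0.1. fail to reject H0.

U_X = 6, p = 0.125541, fail to reject H0 at alpha = 0.1.


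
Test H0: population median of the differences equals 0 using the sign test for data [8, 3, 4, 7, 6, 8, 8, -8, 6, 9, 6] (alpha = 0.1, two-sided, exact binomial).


Step 1: Discard zero differences. Original n = 11; n_eff = number of nonzero differences = 11.
Nonzero differences (with sign): +8, +3, +4, +7, +6, +8, +8, -8, +6, +9, +6
Step 2: Count signs: positive = 10, negative = 1.
Step 3: Under H0: P(positive) = 0.5, so the number of positives S ~ Bin(11, 0.5).
Step 4: Two-sided exact p-value = sum of Bin(11,0.5) probabilities at or below the observed probability = 0.011719.
Step 5: alpha = 0.1. reject H0.

n_eff = 11, pos = 10, neg = 1, p = 0.011719, reject H0.


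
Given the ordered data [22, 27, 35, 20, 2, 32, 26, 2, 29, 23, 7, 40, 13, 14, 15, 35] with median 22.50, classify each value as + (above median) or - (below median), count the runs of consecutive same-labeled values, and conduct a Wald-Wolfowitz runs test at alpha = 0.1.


Step 1: Compute median = 22.50; label A = above, B = below.
Labels in order: BAABBAABAABABBBA  (n_A = 8, n_B = 8)
Step 2: Count runs R = 10.
Step 3: Under H0 (random ordering), E[R] = 2*n_A*n_B/(n_A+n_B) + 1 = 2*8*8/16 + 1 = 9.0000.
        Var[R] = 2*n_A*n_B*(2*n_A*n_B - n_A - n_B) / ((n_A+n_B)^2 * (n_A+n_B-1)) = 14336/3840 = 3.7333.
        SD[R] = 1.9322.
Step 4: Continuity-corrected z = (R - 0.5 - E[R]) / SD[R] = (10 - 0.5 - 9.0000) / 1.9322 = 0.2588.
Step 5: Two-sided p-value via normal approximation = 2*(1 - Phi(|z|)) = 0.795809.
Step 6: alpha = 0.1. fail to reject H0.

R = 10, z = 0.2588, p = 0.795809, fail to reject H0.


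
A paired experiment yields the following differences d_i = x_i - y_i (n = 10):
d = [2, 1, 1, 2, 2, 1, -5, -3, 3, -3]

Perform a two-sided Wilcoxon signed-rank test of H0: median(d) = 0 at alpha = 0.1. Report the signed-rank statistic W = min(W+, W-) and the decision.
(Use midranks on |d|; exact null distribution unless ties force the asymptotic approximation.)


Step 1: Drop any zero differences (none here) and take |d_i|.
|d| = [2, 1, 1, 2, 2, 1, 5, 3, 3, 3]
Step 2: Midrank |d_i| (ties get averaged ranks).
ranks: |2|->5, |1|->2, |1|->2, |2|->5, |2|->5, |1|->2, |5|->10, |3|->8, |3|->8, |3|->8
Step 3: Attach original signs; sum ranks with positive sign and with negative sign.
W+ = 5 + 2 + 2 + 5 + 5 + 2 + 8 = 29
W- = 10 + 8 + 8 = 26
(Check: W+ + W- = 55 should equal n(n+1)/2 = 55.)
Step 4: Test statistic W = min(W+, W-) = 26.
Step 5: Ties in |d|, so use the tie-corrected normal approximation.
        E[W] = n(n+1)/4 = 10*11/4 = 27.5.
        Tie groups: |d|=1 (t=3), |d|=2 (t=3), |d|=3 (t=3); sum(t^3 - t) = 72.
        Var[W] = n(n+1)(2n+1)/24 - sum(t^3-t)/48 = 2310/24 - 72/48 = 94.75.
        z = (W - E[W]) / sqrt(Var[W]) = (26 - 27.5) / 9.7340 = -0.1541.
        Two-sided p = 2*Phi(z) = 0.877531.
Step 6: alpha = 0.1. fail to reject H0.

W+ = 29, W- = 26, W = min = 26, p = 0.877531, fail to reject H0.


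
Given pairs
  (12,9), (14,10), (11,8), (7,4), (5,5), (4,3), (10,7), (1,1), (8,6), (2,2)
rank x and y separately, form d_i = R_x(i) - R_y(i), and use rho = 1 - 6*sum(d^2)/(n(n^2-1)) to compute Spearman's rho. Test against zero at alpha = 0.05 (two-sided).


Step 1: Rank x and y separately (midranks; no ties here).
rank(x): 12->9, 14->10, 11->8, 7->5, 5->4, 4->3, 10->7, 1->1, 8->6, 2->2
rank(y): 9->9, 10->10, 8->8, 4->4, 5->5, 3->3, 7->7, 1->1, 6->6, 2->2
Step 2: d_i = R_x(i) - R_y(i); compute d_i^2.
  (9-9)^2=0, (10-10)^2=0, (8-8)^2=0, (5-4)^2=1, (4-5)^2=1, (3-3)^2=0, (7-7)^2=0, (1-1)^2=0, (6-6)^2=0, (2-2)^2=0
sum(d^2) = 2.
Step 3: rho = 1 - 6*2 / (10*(10^2 - 1)) = 1 - 12/990 = 0.987879.
Step 4: Under H0, t = rho * sqrt((n-2)/(1-rho^2)) = 18.0003 ~ t(8).
Step 5: Two-sided p-value from the t-distribution with 8 df = 0.000000.
Step 6: alpha = 0.05. reject H0.

rho = 0.9879, p = 0.000000, reject H0 at alpha = 0.05.


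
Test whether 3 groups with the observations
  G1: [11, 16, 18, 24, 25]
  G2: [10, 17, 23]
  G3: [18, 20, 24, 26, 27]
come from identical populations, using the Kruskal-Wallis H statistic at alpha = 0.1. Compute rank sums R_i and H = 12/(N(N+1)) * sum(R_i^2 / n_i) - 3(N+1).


Step 1: Combine all N = 13 observations and assign midranks.
sorted (value, group, rank): (10,G2,1), (11,G1,2), (16,G1,3), (17,G2,4), (18,G1,5.5), (18,G3,5.5), (20,G3,7), (23,G2,8), (24,G1,9.5), (24,G3,9.5), (25,G1,11), (26,G3,12), (27,G3,13)
Step 2: Sum ranks within each group.
R_1 = 31 (n_1 = 5)
R_2 = 13 (n_2 = 3)
R_3 = 47 (n_3 = 5)
Step 3: H = 12/(N(N+1)) * sum(R_i^2/n_i) - 3(N+1)
     = 12/(13*14) * (31^2/5 + 13^2/3 + 47^2/5) - 3*14
     = 0.065934 * 690.333 - 42
     = 3.516484.
Step 4: Ties present; correction factor C = 1 - 12/(13^3 - 13) = 0.994505. Corrected H = 3.516484 / 0.994505 = 3.535912.
Step 5: Under H0, H ~ chi^2(2); p-value = 0.170682.
Step 6: alpha = 0.1. fail to reject H0.

H = 3.5359, df = 2, p = 0.170682, fail to reject H0.


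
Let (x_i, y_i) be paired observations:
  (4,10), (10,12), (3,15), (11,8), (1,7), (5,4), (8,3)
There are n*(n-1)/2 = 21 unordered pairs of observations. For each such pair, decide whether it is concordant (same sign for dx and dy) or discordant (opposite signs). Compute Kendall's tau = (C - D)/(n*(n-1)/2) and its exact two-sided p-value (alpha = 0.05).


Step 1: Enumerate the 21 unordered pairs (i,j) with i<j and classify each by sign(x_j-x_i) * sign(y_j-y_i).
  (1,2):dx=+6,dy=+2->C; (1,3):dx=-1,dy=+5->D; (1,4):dx=+7,dy=-2->D; (1,5):dx=-3,dy=-3->C
  (1,6):dx=+1,dy=-6->D; (1,7):dx=+4,dy=-7->D; (2,3):dx=-7,dy=+3->D; (2,4):dx=+1,dy=-4->D
  (2,5):dx=-9,dy=-5->C; (2,6):dx=-5,dy=-8->C; (2,7):dx=-2,dy=-9->C; (3,4):dx=+8,dy=-7->D
  (3,5):dx=-2,dy=-8->C; (3,6):dx=+2,dy=-11->D; (3,7):dx=+5,dy=-12->D; (4,5):dx=-10,dy=-1->C
  (4,6):dx=-6,dy=-4->C; (4,7):dx=-3,dy=-5->C; (5,6):dx=+4,dy=-3->D; (5,7):dx=+7,dy=-4->D
  (6,7):dx=+3,dy=-1->D
Step 2: C = 9, D = 12, total pairs = 21.
Step 3: tau = (C - D)/(n(n-1)/2) = (9 - 12)/21 = -0.142857.
Step 4: Exact two-sided p-value (enumerate n! = 5040 permutations of y under H0): p = 0.772619.
Step 5: alpha = 0.05. fail to reject H0.

tau_b = -0.1429 (C=9, D=12), p = 0.772619, fail to reject H0.


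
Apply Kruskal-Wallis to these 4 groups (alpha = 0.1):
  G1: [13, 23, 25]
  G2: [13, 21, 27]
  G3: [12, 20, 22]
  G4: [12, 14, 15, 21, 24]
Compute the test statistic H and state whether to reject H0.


Step 1: Combine all N = 14 observations and assign midranks.
sorted (value, group, rank): (12,G3,1.5), (12,G4,1.5), (13,G1,3.5), (13,G2,3.5), (14,G4,5), (15,G4,6), (20,G3,7), (21,G2,8.5), (21,G4,8.5), (22,G3,10), (23,G1,11), (24,G4,12), (25,G1,13), (27,G2,14)
Step 2: Sum ranks within each group.
R_1 = 27.5 (n_1 = 3)
R_2 = 26 (n_2 = 3)
R_3 = 18.5 (n_3 = 3)
R_4 = 33 (n_4 = 5)
Step 3: H = 12/(N(N+1)) * sum(R_i^2/n_i) - 3(N+1)
     = 12/(14*15) * (27.5^2/3 + 26^2/3 + 18.5^2/3 + 33^2/5) - 3*15
     = 0.057143 * 809.3 - 45
     = 1.245714.
Step 4: Ties present; correction factor C = 1 - 18/(14^3 - 14) = 0.993407. Corrected H = 1.245714 / 0.993407 = 1.253982.
Step 5: Under H0, H ~ chi^2(3); p-value = 0.740088.
Step 6: alpha = 0.1. fail to reject H0.

H = 1.2540, df = 3, p = 0.740088, fail to reject H0.


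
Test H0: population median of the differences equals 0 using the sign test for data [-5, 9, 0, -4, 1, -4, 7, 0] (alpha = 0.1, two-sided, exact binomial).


Step 1: Discard zero differences. Original n = 8; n_eff = number of nonzero differences = 6.
Nonzero differences (with sign): -5, +9, -4, +1, -4, +7
Step 2: Count signs: positive = 3, negative = 3.
Step 3: Under H0: P(positive) = 0.5, so the number of positives S ~ Bin(6, 0.5).
Step 4: Two-sided exact p-value = sum of Bin(6,0.5) probabilities at or below the observed probability = 1.000000.
Step 5: alpha = 0.1. fail to reject H0.

n_eff = 6, pos = 3, neg = 3, p = 1.000000, fail to reject H0.


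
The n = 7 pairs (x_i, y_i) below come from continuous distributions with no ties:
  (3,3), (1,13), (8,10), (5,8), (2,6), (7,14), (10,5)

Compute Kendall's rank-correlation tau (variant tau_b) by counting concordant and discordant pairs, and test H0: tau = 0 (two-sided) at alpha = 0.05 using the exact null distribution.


Step 1: Enumerate the 21 unordered pairs (i,j) with i<j and classify each by sign(x_j-x_i) * sign(y_j-y_i).
  (1,2):dx=-2,dy=+10->D; (1,3):dx=+5,dy=+7->C; (1,4):dx=+2,dy=+5->C; (1,5):dx=-1,dy=+3->D
  (1,6):dx=+4,dy=+11->C; (1,7):dx=+7,dy=+2->C; (2,3):dx=+7,dy=-3->D; (2,4):dx=+4,dy=-5->D
  (2,5):dx=+1,dy=-7->D; (2,6):dx=+6,dy=+1->C; (2,7):dx=+9,dy=-8->D; (3,4):dx=-3,dy=-2->C
  (3,5):dx=-6,dy=-4->C; (3,6):dx=-1,dy=+4->D; (3,7):dx=+2,dy=-5->D; (4,5):dx=-3,dy=-2->C
  (4,6):dx=+2,dy=+6->C; (4,7):dx=+5,dy=-3->D; (5,6):dx=+5,dy=+8->C; (5,7):dx=+8,dy=-1->D
  (6,7):dx=+3,dy=-9->D
Step 2: C = 10, D = 11, total pairs = 21.
Step 3: tau = (C - D)/(n(n-1)/2) = (10 - 11)/21 = -0.047619.
Step 4: Exact two-sided p-value (enumerate n! = 5040 permutations of y under H0): p = 1.000000.
Step 5: alpha = 0.05. fail to reject H0.

tau_b = -0.0476 (C=10, D=11), p = 1.000000, fail to reject H0.


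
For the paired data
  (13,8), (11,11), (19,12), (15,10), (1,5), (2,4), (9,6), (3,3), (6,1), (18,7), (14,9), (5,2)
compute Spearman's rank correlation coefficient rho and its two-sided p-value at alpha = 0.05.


Step 1: Rank x and y separately (midranks; no ties here).
rank(x): 13->8, 11->7, 19->12, 15->10, 1->1, 2->2, 9->6, 3->3, 6->5, 18->11, 14->9, 5->4
rank(y): 8->8, 11->11, 12->12, 10->10, 5->5, 4->4, 6->6, 3->3, 1->1, 7->7, 9->9, 2->2
Step 2: d_i = R_x(i) - R_y(i); compute d_i^2.
  (8-8)^2=0, (7-11)^2=16, (12-12)^2=0, (10-10)^2=0, (1-5)^2=16, (2-4)^2=4, (6-6)^2=0, (3-3)^2=0, (5-1)^2=16, (11-7)^2=16, (9-9)^2=0, (4-2)^2=4
sum(d^2) = 72.
Step 3: rho = 1 - 6*72 / (12*(12^2 - 1)) = 1 - 432/1716 = 0.748252.
Step 4: Under H0, t = rho * sqrt((n-2)/(1-rho^2)) = 3.5667 ~ t(10).
Step 5: Two-sided p-value from the t-distribution with 10 df = 0.005124.
Step 6: alpha = 0.05. reject H0.

rho = 0.7483, p = 0.005124, reject H0 at alpha = 0.05.


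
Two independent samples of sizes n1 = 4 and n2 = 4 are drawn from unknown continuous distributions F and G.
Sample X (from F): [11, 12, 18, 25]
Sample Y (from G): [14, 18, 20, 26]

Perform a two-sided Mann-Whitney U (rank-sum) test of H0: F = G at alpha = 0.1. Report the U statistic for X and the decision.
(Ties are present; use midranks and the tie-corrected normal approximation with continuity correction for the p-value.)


Step 1: Combine and sort all 8 observations; assign midranks.
sorted (value, group): (11,X), (12,X), (14,Y), (18,X), (18,Y), (20,Y), (25,X), (26,Y)
ranks: 11->1, 12->2, 14->3, 18->4.5, 18->4.5, 20->6, 25->7, 26->8
Step 2: Rank sum for X: R1 = 1 + 2 + 4.5 + 7 = 14.5.
Step 3: U_X = R1 - n1(n1+1)/2 = 14.5 - 4*5/2 = 14.5 - 10 = 4.5.
       U_Y = n1*n2 - U_X = 16 - 4.5 = 11.5.
Step 4: Ties are present, so use the tie-corrected normal approximation (with continuity correction) for the p-value.
Step 5: p-value = 0.383630; compare to alpha = 0.1. fail to reject H0.

U_X = 4.5, p = 0.383630, fail to reject H0 at alpha = 0.1.


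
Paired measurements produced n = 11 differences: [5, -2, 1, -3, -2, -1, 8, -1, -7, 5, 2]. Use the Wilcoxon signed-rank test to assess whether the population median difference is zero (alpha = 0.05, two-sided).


Step 1: Drop any zero differences (none here) and take |d_i|.
|d| = [5, 2, 1, 3, 2, 1, 8, 1, 7, 5, 2]
Step 2: Midrank |d_i| (ties get averaged ranks).
ranks: |5|->8.5, |2|->5, |1|->2, |3|->7, |2|->5, |1|->2, |8|->11, |1|->2, |7|->10, |5|->8.5, |2|->5
Step 3: Attach original signs; sum ranks with positive sign and with negative sign.
W+ = 8.5 + 2 + 11 + 8.5 + 5 = 35
W- = 5 + 7 + 5 + 2 + 2 + 10 = 31
(Check: W+ + W- = 66 should equal n(n+1)/2 = 66.)
Step 4: Test statistic W = min(W+, W-) = 31.
Step 5: Ties in |d|, so use the tie-corrected normal approximation.
        E[W] = n(n+1)/4 = 11*12/4 = 33.
        Tie groups: |d|=1 (t=3), |d|=2 (t=3), |d|=5 (t=2); sum(t^3 - t) = 54.
        Var[W] = n(n+1)(2n+1)/24 - sum(t^3-t)/48 = 3036/24 - 54/48 = 125.375.
        z = (W - E[W]) / sqrt(Var[W]) = (31 - 33) / 11.1971 = -0.1786.
        Two-sided p = 2*Phi(z) = 0.858238.
Step 6: alpha = 0.05. fail to reject H0.

W+ = 35, W- = 31, W = min = 31, p = 0.858238, fail to reject H0.


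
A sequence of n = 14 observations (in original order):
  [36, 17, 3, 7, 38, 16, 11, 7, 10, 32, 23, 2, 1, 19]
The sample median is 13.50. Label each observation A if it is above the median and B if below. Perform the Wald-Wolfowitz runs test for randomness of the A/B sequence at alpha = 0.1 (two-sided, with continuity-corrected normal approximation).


Step 1: Compute median = 13.50; label A = above, B = below.
Labels in order: AABBAABBBAABBA  (n_A = 7, n_B = 7)
Step 2: Count runs R = 7.
Step 3: Under H0 (random ordering), E[R] = 2*n_A*n_B/(n_A+n_B) + 1 = 2*7*7/14 + 1 = 8.0000.
        Var[R] = 2*n_A*n_B*(2*n_A*n_B - n_A - n_B) / ((n_A+n_B)^2 * (n_A+n_B-1)) = 8232/2548 = 3.2308.
        SD[R] = 1.7974.
Step 4: Continuity-corrected z = (R + 0.5 - E[R]) / SD[R] = (7 + 0.5 - 8.0000) / 1.7974 = -0.2782.
Step 5: Two-sided p-value via normal approximation = 2*(1 - Phi(|z|)) = 0.780879.
Step 6: alpha = 0.1. fail to reject H0.

R = 7, z = -0.2782, p = 0.780879, fail to reject H0.


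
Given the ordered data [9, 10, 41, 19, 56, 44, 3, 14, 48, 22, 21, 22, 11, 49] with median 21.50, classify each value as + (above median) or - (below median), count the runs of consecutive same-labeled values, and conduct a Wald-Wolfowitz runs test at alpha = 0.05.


Step 1: Compute median = 21.50; label A = above, B = below.
Labels in order: BBABAABBAABABA  (n_A = 7, n_B = 7)
Step 2: Count runs R = 10.
Step 3: Under H0 (random ordering), E[R] = 2*n_A*n_B/(n_A+n_B) + 1 = 2*7*7/14 + 1 = 8.0000.
        Var[R] = 2*n_A*n_B*(2*n_A*n_B - n_A - n_B) / ((n_A+n_B)^2 * (n_A+n_B-1)) = 8232/2548 = 3.2308.
        SD[R] = 1.7974.
Step 4: Continuity-corrected z = (R - 0.5 - E[R]) / SD[R] = (10 - 0.5 - 8.0000) / 1.7974 = 0.8345.
Step 5: Two-sided p-value via normal approximation = 2*(1 - Phi(|z|)) = 0.403986.
Step 6: alpha = 0.05. fail to reject H0.

R = 10, z = 0.8345, p = 0.403986, fail to reject H0.


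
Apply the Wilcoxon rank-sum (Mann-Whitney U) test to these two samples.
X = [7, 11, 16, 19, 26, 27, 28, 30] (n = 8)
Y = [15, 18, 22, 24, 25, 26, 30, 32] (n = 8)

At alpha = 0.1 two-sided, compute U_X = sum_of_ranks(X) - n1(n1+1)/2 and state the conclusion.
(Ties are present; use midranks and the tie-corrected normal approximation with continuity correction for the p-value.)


Step 1: Combine and sort all 16 observations; assign midranks.
sorted (value, group): (7,X), (11,X), (15,Y), (16,X), (18,Y), (19,X), (22,Y), (24,Y), (25,Y), (26,X), (26,Y), (27,X), (28,X), (30,X), (30,Y), (32,Y)
ranks: 7->1, 11->2, 15->3, 16->4, 18->5, 19->6, 22->7, 24->8, 25->9, 26->10.5, 26->10.5, 27->12, 28->13, 30->14.5, 30->14.5, 32->16
Step 2: Rank sum for X: R1 = 1 + 2 + 4 + 6 + 10.5 + 12 + 13 + 14.5 = 63.
Step 3: U_X = R1 - n1(n1+1)/2 = 63 - 8*9/2 = 63 - 36 = 27.
       U_Y = n1*n2 - U_X = 64 - 27 = 37.
Step 4: Ties are present, so use the tie-corrected normal approximation (with continuity correction) for the p-value.
Step 5: p-value = 0.636006; compare to alpha = 0.1. fail to reject H0.

U_X = 27, p = 0.636006, fail to reject H0 at alpha = 0.1.


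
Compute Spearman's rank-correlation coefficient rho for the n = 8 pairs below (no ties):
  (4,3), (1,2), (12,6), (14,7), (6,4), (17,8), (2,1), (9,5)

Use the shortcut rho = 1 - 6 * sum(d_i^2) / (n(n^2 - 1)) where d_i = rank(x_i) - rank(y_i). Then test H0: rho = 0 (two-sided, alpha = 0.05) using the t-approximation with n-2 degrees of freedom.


Step 1: Rank x and y separately (midranks; no ties here).
rank(x): 4->3, 1->1, 12->6, 14->7, 6->4, 17->8, 2->2, 9->5
rank(y): 3->3, 2->2, 6->6, 7->7, 4->4, 8->8, 1->1, 5->5
Step 2: d_i = R_x(i) - R_y(i); compute d_i^2.
  (3-3)^2=0, (1-2)^2=1, (6-6)^2=0, (7-7)^2=0, (4-4)^2=0, (8-8)^2=0, (2-1)^2=1, (5-5)^2=0
sum(d^2) = 2.
Step 3: rho = 1 - 6*2 / (8*(8^2 - 1)) = 1 - 12/504 = 0.976190.
Step 4: Under H0, t = rho * sqrt((n-2)/(1-rho^2)) = 11.0235 ~ t(6).
Step 5: Two-sided p-value from the t-distribution with 6 df = 0.000033.
Step 6: alpha = 0.05. reject H0.

rho = 0.9762, p = 0.000033, reject H0 at alpha = 0.05.


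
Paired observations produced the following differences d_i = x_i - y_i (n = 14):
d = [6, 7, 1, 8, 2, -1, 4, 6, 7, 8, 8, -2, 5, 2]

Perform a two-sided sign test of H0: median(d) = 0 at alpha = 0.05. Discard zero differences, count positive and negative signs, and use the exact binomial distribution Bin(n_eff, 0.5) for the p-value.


Step 1: Discard zero differences. Original n = 14; n_eff = number of nonzero differences = 14.
Nonzero differences (with sign): +6, +7, +1, +8, +2, -1, +4, +6, +7, +8, +8, -2, +5, +2
Step 2: Count signs: positive = 12, negative = 2.
Step 3: Under H0: P(positive) = 0.5, so the number of positives S ~ Bin(14, 0.5).
Step 4: Two-sided exact p-value = sum of Bin(14,0.5) probabilities at or below the observed probability = 0.012939.
Step 5: alpha = 0.05. reject H0.

n_eff = 14, pos = 12, neg = 2, p = 0.012939, reject H0.


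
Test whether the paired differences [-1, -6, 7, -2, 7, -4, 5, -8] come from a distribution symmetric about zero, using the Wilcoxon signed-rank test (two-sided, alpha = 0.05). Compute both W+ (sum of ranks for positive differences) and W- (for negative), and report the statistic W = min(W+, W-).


Step 1: Drop any zero differences (none here) and take |d_i|.
|d| = [1, 6, 7, 2, 7, 4, 5, 8]
Step 2: Midrank |d_i| (ties get averaged ranks).
ranks: |1|->1, |6|->5, |7|->6.5, |2|->2, |7|->6.5, |4|->3, |5|->4, |8|->8
Step 3: Attach original signs; sum ranks with positive sign and with negative sign.
W+ = 6.5 + 6.5 + 4 = 17
W- = 1 + 5 + 2 + 3 + 8 = 19
(Check: W+ + W- = 36 should equal n(n+1)/2 = 36.)
Step 4: Test statistic W = min(W+, W-) = 17.
Step 5: Ties in |d|, so use the tie-corrected normal approximation.
        E[W] = n(n+1)/4 = 8*9/4 = 18.
        Tie groups: |d|=7 (t=2); sum(t^3 - t) = 6.
        Var[W] = n(n+1)(2n+1)/24 - sum(t^3-t)/48 = 1224/24 - 6/48 = 50.875.
        z = (W - E[W]) / sqrt(Var[W]) = (17 - 18) / 7.1327 = -0.1402.
        Two-sided p = 2*Phi(z) = 0.888502.
Step 6: alpha = 0.05. fail to reject H0.

W+ = 17, W- = 19, W = min = 17, p = 0.888502, fail to reject H0.


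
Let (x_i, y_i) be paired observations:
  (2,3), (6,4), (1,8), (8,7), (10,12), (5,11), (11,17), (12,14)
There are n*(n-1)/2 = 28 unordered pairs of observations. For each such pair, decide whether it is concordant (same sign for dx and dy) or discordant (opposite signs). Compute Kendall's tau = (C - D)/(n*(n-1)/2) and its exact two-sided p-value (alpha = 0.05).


Step 1: Enumerate the 28 unordered pairs (i,j) with i<j and classify each by sign(x_j-x_i) * sign(y_j-y_i).
  (1,2):dx=+4,dy=+1->C; (1,3):dx=-1,dy=+5->D; (1,4):dx=+6,dy=+4->C; (1,5):dx=+8,dy=+9->C
  (1,6):dx=+3,dy=+8->C; (1,7):dx=+9,dy=+14->C; (1,8):dx=+10,dy=+11->C; (2,3):dx=-5,dy=+4->D
  (2,4):dx=+2,dy=+3->C; (2,5):dx=+4,dy=+8->C; (2,6):dx=-1,dy=+7->D; (2,7):dx=+5,dy=+13->C
  (2,8):dx=+6,dy=+10->C; (3,4):dx=+7,dy=-1->D; (3,5):dx=+9,dy=+4->C; (3,6):dx=+4,dy=+3->C
  (3,7):dx=+10,dy=+9->C; (3,8):dx=+11,dy=+6->C; (4,5):dx=+2,dy=+5->C; (4,6):dx=-3,dy=+4->D
  (4,7):dx=+3,dy=+10->C; (4,8):dx=+4,dy=+7->C; (5,6):dx=-5,dy=-1->C; (5,7):dx=+1,dy=+5->C
  (5,8):dx=+2,dy=+2->C; (6,7):dx=+6,dy=+6->C; (6,8):dx=+7,dy=+3->C; (7,8):dx=+1,dy=-3->D
Step 2: C = 22, D = 6, total pairs = 28.
Step 3: tau = (C - D)/(n(n-1)/2) = (22 - 6)/28 = 0.571429.
Step 4: Exact two-sided p-value (enumerate n! = 40320 permutations of y under H0): p = 0.061012.
Step 5: alpha = 0.05. fail to reject H0.

tau_b = 0.5714 (C=22, D=6), p = 0.061012, fail to reject H0.


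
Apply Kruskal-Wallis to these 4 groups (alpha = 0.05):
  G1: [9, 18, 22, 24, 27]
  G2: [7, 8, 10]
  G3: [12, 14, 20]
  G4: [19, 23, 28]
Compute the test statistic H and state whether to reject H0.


Step 1: Combine all N = 14 observations and assign midranks.
sorted (value, group, rank): (7,G2,1), (8,G2,2), (9,G1,3), (10,G2,4), (12,G3,5), (14,G3,6), (18,G1,7), (19,G4,8), (20,G3,9), (22,G1,10), (23,G4,11), (24,G1,12), (27,G1,13), (28,G4,14)
Step 2: Sum ranks within each group.
R_1 = 45 (n_1 = 5)
R_2 = 7 (n_2 = 3)
R_3 = 20 (n_3 = 3)
R_4 = 33 (n_4 = 3)
Step 3: H = 12/(N(N+1)) * sum(R_i^2/n_i) - 3(N+1)
     = 12/(14*15) * (45^2/5 + 7^2/3 + 20^2/3 + 33^2/3) - 3*15
     = 0.057143 * 917.667 - 45
     = 7.438095.
Step 4: No ties, so H is used without correction.
Step 5: Under H0, H ~ chi^2(3); p-value = 0.059171.
Step 6: alpha = 0.05. fail to reject H0.

H = 7.4381, df = 3, p = 0.059171, fail to reject H0.


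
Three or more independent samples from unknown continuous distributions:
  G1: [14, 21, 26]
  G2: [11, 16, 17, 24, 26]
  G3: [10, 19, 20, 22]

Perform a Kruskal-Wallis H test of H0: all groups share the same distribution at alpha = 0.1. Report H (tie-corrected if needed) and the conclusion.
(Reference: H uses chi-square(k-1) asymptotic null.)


Step 1: Combine all N = 12 observations and assign midranks.
sorted (value, group, rank): (10,G3,1), (11,G2,2), (14,G1,3), (16,G2,4), (17,G2,5), (19,G3,6), (20,G3,7), (21,G1,8), (22,G3,9), (24,G2,10), (26,G1,11.5), (26,G2,11.5)
Step 2: Sum ranks within each group.
R_1 = 22.5 (n_1 = 3)
R_2 = 32.5 (n_2 = 5)
R_3 = 23 (n_3 = 4)
Step 3: H = 12/(N(N+1)) * sum(R_i^2/n_i) - 3(N+1)
     = 12/(12*13) * (22.5^2/3 + 32.5^2/5 + 23^2/4) - 3*13
     = 0.076923 * 512.25 - 39
     = 0.403846.
Step 4: Ties present; correction factor C = 1 - 6/(12^3 - 12) = 0.996503. Corrected H = 0.403846 / 0.996503 = 0.405263.
Step 5: Under H0, H ~ chi^2(2); p-value = 0.816579.
Step 6: alpha = 0.1. fail to reject H0.

H = 0.4053, df = 2, p = 0.816579, fail to reject H0.


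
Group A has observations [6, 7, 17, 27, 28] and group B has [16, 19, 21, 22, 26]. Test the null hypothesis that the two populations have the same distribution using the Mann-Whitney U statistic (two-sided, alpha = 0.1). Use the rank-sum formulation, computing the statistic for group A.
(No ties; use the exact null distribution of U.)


Step 1: Combine and sort all 10 observations; assign midranks.
sorted (value, group): (6,X), (7,X), (16,Y), (17,X), (19,Y), (21,Y), (22,Y), (26,Y), (27,X), (28,X)
ranks: 6->1, 7->2, 16->3, 17->4, 19->5, 21->6, 22->7, 26->8, 27->9, 28->10
Step 2: Rank sum for X: R1 = 1 + 2 + 4 + 9 + 10 = 26.
Step 3: U_X = R1 - n1(n1+1)/2 = 26 - 5*6/2 = 26 - 15 = 11.
       U_Y = n1*n2 - U_X = 25 - 11 = 14.
Step 4: No ties, so the exact null distribution of U (based on enumerating the C(10,5) = 252 equally likely rank assignments) gives the two-sided p-value.
Step 5: p-value = 0.841270; compare to alpha = 0.1. fail to reject H0.

U_X = 11, p = 0.841270, fail to reject H0 at alpha = 0.1.


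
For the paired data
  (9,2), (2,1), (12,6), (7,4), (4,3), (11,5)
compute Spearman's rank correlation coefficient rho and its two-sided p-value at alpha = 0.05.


Step 1: Rank x and y separately (midranks; no ties here).
rank(x): 9->4, 2->1, 12->6, 7->3, 4->2, 11->5
rank(y): 2->2, 1->1, 6->6, 4->4, 3->3, 5->5
Step 2: d_i = R_x(i) - R_y(i); compute d_i^2.
  (4-2)^2=4, (1-1)^2=0, (6-6)^2=0, (3-4)^2=1, (2-3)^2=1, (5-5)^2=0
sum(d^2) = 6.
Step 3: rho = 1 - 6*6 / (6*(6^2 - 1)) = 1 - 36/210 = 0.828571.
Step 4: Under H0, t = rho * sqrt((n-2)/(1-rho^2)) = 2.9598 ~ t(4).
Step 5: Two-sided p-value from the t-distribution with 4 df = 0.041563.
Step 6: alpha = 0.05. reject H0.

rho = 0.8286, p = 0.041563, reject H0 at alpha = 0.05.


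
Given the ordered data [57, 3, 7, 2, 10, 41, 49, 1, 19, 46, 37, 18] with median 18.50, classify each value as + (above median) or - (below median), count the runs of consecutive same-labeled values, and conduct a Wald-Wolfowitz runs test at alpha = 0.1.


Step 1: Compute median = 18.50; label A = above, B = below.
Labels in order: ABBBBAABAAAB  (n_A = 6, n_B = 6)
Step 2: Count runs R = 6.
Step 3: Under H0 (random ordering), E[R] = 2*n_A*n_B/(n_A+n_B) + 1 = 2*6*6/12 + 1 = 7.0000.
        Var[R] = 2*n_A*n_B*(2*n_A*n_B - n_A - n_B) / ((n_A+n_B)^2 * (n_A+n_B-1)) = 4320/1584 = 2.7273.
        SD[R] = 1.6514.
Step 4: Continuity-corrected z = (R + 0.5 - E[R]) / SD[R] = (6 + 0.5 - 7.0000) / 1.6514 = -0.3028.
Step 5: Two-sided p-value via normal approximation = 2*(1 - Phi(|z|)) = 0.762069.
Step 6: alpha = 0.1. fail to reject H0.

R = 6, z = -0.3028, p = 0.762069, fail to reject H0.


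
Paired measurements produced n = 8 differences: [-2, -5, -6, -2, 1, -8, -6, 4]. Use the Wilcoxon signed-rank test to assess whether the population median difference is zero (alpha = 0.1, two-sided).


Step 1: Drop any zero differences (none here) and take |d_i|.
|d| = [2, 5, 6, 2, 1, 8, 6, 4]
Step 2: Midrank |d_i| (ties get averaged ranks).
ranks: |2|->2.5, |5|->5, |6|->6.5, |2|->2.5, |1|->1, |8|->8, |6|->6.5, |4|->4
Step 3: Attach original signs; sum ranks with positive sign and with negative sign.
W+ = 1 + 4 = 5
W- = 2.5 + 5 + 6.5 + 2.5 + 8 + 6.5 = 31
(Check: W+ + W- = 36 should equal n(n+1)/2 = 36.)
Step 4: Test statistic W = min(W+, W-) = 5.
Step 5: Ties in |d|, so use the tie-corrected normal approximation.
        E[W] = n(n+1)/4 = 8*9/4 = 18.
        Tie groups: |d|=2 (t=2), |d|=6 (t=2); sum(t^3 - t) = 12.
        Var[W] = n(n+1)(2n+1)/24 - sum(t^3-t)/48 = 1224/24 - 12/48 = 50.75.
        z = (W - E[W]) / sqrt(Var[W]) = (5 - 18) / 7.1239 = -1.8248.
        Two-sided p = 2*Phi(z) = 0.068025.
Step 6: alpha = 0.1. reject H0.

W+ = 5, W- = 31, W = min = 5, p = 0.068025, reject H0.


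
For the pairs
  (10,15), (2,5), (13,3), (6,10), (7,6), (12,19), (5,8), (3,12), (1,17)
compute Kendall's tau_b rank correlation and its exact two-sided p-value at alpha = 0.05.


Step 1: Enumerate the 36 unordered pairs (i,j) with i<j and classify each by sign(x_j-x_i) * sign(y_j-y_i).
  (1,2):dx=-8,dy=-10->C; (1,3):dx=+3,dy=-12->D; (1,4):dx=-4,dy=-5->C; (1,5):dx=-3,dy=-9->C
  (1,6):dx=+2,dy=+4->C; (1,7):dx=-5,dy=-7->C; (1,8):dx=-7,dy=-3->C; (1,9):dx=-9,dy=+2->D
  (2,3):dx=+11,dy=-2->D; (2,4):dx=+4,dy=+5->C; (2,5):dx=+5,dy=+1->C; (2,6):dx=+10,dy=+14->C
  (2,7):dx=+3,dy=+3->C; (2,8):dx=+1,dy=+7->C; (2,9):dx=-1,dy=+12->D; (3,4):dx=-7,dy=+7->D
  (3,5):dx=-6,dy=+3->D; (3,6):dx=-1,dy=+16->D; (3,7):dx=-8,dy=+5->D; (3,8):dx=-10,dy=+9->D
  (3,9):dx=-12,dy=+14->D; (4,5):dx=+1,dy=-4->D; (4,6):dx=+6,dy=+9->C; (4,7):dx=-1,dy=-2->C
  (4,8):dx=-3,dy=+2->D; (4,9):dx=-5,dy=+7->D; (5,6):dx=+5,dy=+13->C; (5,7):dx=-2,dy=+2->D
  (5,8):dx=-4,dy=+6->D; (5,9):dx=-6,dy=+11->D; (6,7):dx=-7,dy=-11->C; (6,8):dx=-9,dy=-7->C
  (6,9):dx=-11,dy=-2->C; (7,8):dx=-2,dy=+4->D; (7,9):dx=-4,dy=+9->D; (8,9):dx=-2,dy=+5->D
Step 2: C = 17, D = 19, total pairs = 36.
Step 3: tau = (C - D)/(n(n-1)/2) = (17 - 19)/36 = -0.055556.
Step 4: Exact two-sided p-value (enumerate n! = 362880 permutations of y under H0): p = 0.919455.
Step 5: alpha = 0.05. fail to reject H0.

tau_b = -0.0556 (C=17, D=19), p = 0.919455, fail to reject H0.


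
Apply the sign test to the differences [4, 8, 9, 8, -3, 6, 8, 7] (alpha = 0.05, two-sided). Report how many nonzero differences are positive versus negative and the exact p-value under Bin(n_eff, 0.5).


Step 1: Discard zero differences. Original n = 8; n_eff = number of nonzero differences = 8.
Nonzero differences (with sign): +4, +8, +9, +8, -3, +6, +8, +7
Step 2: Count signs: positive = 7, negative = 1.
Step 3: Under H0: P(positive) = 0.5, so the number of positives S ~ Bin(8, 0.5).
Step 4: Two-sided exact p-value = sum of Bin(8,0.5) probabilities at or below the observed probability = 0.070312.
Step 5: alpha = 0.05. fail to reject H0.

n_eff = 8, pos = 7, neg = 1, p = 0.070312, fail to reject H0.


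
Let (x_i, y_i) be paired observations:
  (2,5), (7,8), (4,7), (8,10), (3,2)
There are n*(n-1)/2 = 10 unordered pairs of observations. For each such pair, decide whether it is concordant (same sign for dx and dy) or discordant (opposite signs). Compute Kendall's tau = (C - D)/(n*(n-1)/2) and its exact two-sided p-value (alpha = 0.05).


Step 1: Enumerate the 10 unordered pairs (i,j) with i<j and classify each by sign(x_j-x_i) * sign(y_j-y_i).
  (1,2):dx=+5,dy=+3->C; (1,3):dx=+2,dy=+2->C; (1,4):dx=+6,dy=+5->C; (1,5):dx=+1,dy=-3->D
  (2,3):dx=-3,dy=-1->C; (2,4):dx=+1,dy=+2->C; (2,5):dx=-4,dy=-6->C; (3,4):dx=+4,dy=+3->C
  (3,5):dx=-1,dy=-5->C; (4,5):dx=-5,dy=-8->C
Step 2: C = 9, D = 1, total pairs = 10.
Step 3: tau = (C - D)/(n(n-1)/2) = (9 - 1)/10 = 0.800000.
Step 4: Exact two-sided p-value (enumerate n! = 120 permutations of y under H0): p = 0.083333.
Step 5: alpha = 0.05. fail to reject H0.

tau_b = 0.8000 (C=9, D=1), p = 0.083333, fail to reject H0.


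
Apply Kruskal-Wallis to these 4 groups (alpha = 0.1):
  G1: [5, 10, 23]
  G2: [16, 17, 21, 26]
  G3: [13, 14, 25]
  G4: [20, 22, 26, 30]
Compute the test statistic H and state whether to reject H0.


Step 1: Combine all N = 14 observations and assign midranks.
sorted (value, group, rank): (5,G1,1), (10,G1,2), (13,G3,3), (14,G3,4), (16,G2,5), (17,G2,6), (20,G4,7), (21,G2,8), (22,G4,9), (23,G1,10), (25,G3,11), (26,G2,12.5), (26,G4,12.5), (30,G4,14)
Step 2: Sum ranks within each group.
R_1 = 13 (n_1 = 3)
R_2 = 31.5 (n_2 = 4)
R_3 = 18 (n_3 = 3)
R_4 = 42.5 (n_4 = 4)
Step 3: H = 12/(N(N+1)) * sum(R_i^2/n_i) - 3(N+1)
     = 12/(14*15) * (13^2/3 + 31.5^2/4 + 18^2/3 + 42.5^2/4) - 3*15
     = 0.057143 * 863.958 - 45
     = 4.369048.
Step 4: Ties present; correction factor C = 1 - 6/(14^3 - 14) = 0.997802. Corrected H = 4.369048 / 0.997802 = 4.378671.
Step 5: Under H0, H ~ chi^2(3); p-value = 0.223371.
Step 6: alpha = 0.1. fail to reject H0.

H = 4.3787, df = 3, p = 0.223371, fail to reject H0.


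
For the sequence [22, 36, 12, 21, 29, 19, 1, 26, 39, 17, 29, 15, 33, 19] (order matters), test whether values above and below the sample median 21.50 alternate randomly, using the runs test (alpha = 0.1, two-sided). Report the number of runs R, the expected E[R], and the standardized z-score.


Step 1: Compute median = 21.50; label A = above, B = below.
Labels in order: AABBABBAABABAB  (n_A = 7, n_B = 7)
Step 2: Count runs R = 10.
Step 3: Under H0 (random ordering), E[R] = 2*n_A*n_B/(n_A+n_B) + 1 = 2*7*7/14 + 1 = 8.0000.
        Var[R] = 2*n_A*n_B*(2*n_A*n_B - n_A - n_B) / ((n_A+n_B)^2 * (n_A+n_B-1)) = 8232/2548 = 3.2308.
        SD[R] = 1.7974.
Step 4: Continuity-corrected z = (R - 0.5 - E[R]) / SD[R] = (10 - 0.5 - 8.0000) / 1.7974 = 0.8345.
Step 5: Two-sided p-value via normal approximation = 2*(1 - Phi(|z|)) = 0.403986.
Step 6: alpha = 0.1. fail to reject H0.

R = 10, z = 0.8345, p = 0.403986, fail to reject H0.


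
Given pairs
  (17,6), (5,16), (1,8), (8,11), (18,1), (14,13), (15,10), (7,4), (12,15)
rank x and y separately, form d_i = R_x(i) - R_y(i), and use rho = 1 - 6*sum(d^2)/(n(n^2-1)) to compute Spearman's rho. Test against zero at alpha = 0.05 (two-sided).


Step 1: Rank x and y separately (midranks; no ties here).
rank(x): 17->8, 5->2, 1->1, 8->4, 18->9, 14->6, 15->7, 7->3, 12->5
rank(y): 6->3, 16->9, 8->4, 11->6, 1->1, 13->7, 10->5, 4->2, 15->8
Step 2: d_i = R_x(i) - R_y(i); compute d_i^2.
  (8-3)^2=25, (2-9)^2=49, (1-4)^2=9, (4-6)^2=4, (9-1)^2=64, (6-7)^2=1, (7-5)^2=4, (3-2)^2=1, (5-8)^2=9
sum(d^2) = 166.
Step 3: rho = 1 - 6*166 / (9*(9^2 - 1)) = 1 - 996/720 = -0.383333.
Step 4: Under H0, t = rho * sqrt((n-2)/(1-rho^2)) = -1.0981 ~ t(7).
Step 5: Two-sided p-value from the t-distribution with 7 df = 0.308495.
Step 6: alpha = 0.05. fail to reject H0.

rho = -0.3833, p = 0.308495, fail to reject H0 at alpha = 0.05.


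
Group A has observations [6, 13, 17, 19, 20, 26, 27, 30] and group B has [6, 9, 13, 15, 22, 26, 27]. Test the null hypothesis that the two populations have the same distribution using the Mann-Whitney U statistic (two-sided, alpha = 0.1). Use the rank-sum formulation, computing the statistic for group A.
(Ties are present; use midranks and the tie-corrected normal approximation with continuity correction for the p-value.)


Step 1: Combine and sort all 15 observations; assign midranks.
sorted (value, group): (6,X), (6,Y), (9,Y), (13,X), (13,Y), (15,Y), (17,X), (19,X), (20,X), (22,Y), (26,X), (26,Y), (27,X), (27,Y), (30,X)
ranks: 6->1.5, 6->1.5, 9->3, 13->4.5, 13->4.5, 15->6, 17->7, 19->8, 20->9, 22->10, 26->11.5, 26->11.5, 27->13.5, 27->13.5, 30->15
Step 2: Rank sum for X: R1 = 1.5 + 4.5 + 7 + 8 + 9 + 11.5 + 13.5 + 15 = 70.
Step 3: U_X = R1 - n1(n1+1)/2 = 70 - 8*9/2 = 70 - 36 = 34.
       U_Y = n1*n2 - U_X = 56 - 34 = 22.
Step 4: Ties are present, so use the tie-corrected normal approximation (with continuity correction) for the p-value.
Step 5: p-value = 0.522962; compare to alpha = 0.1. fail to reject H0.

U_X = 34, p = 0.522962, fail to reject H0 at alpha = 0.1.


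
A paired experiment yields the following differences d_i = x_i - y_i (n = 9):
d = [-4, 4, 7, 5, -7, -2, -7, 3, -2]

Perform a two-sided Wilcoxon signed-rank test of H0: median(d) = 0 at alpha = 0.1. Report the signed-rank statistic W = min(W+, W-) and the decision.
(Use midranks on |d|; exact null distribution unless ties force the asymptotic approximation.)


Step 1: Drop any zero differences (none here) and take |d_i|.
|d| = [4, 4, 7, 5, 7, 2, 7, 3, 2]
Step 2: Midrank |d_i| (ties get averaged ranks).
ranks: |4|->4.5, |4|->4.5, |7|->8, |5|->6, |7|->8, |2|->1.5, |7|->8, |3|->3, |2|->1.5
Step 3: Attach original signs; sum ranks with positive sign and with negative sign.
W+ = 4.5 + 8 + 6 + 3 = 21.5
W- = 4.5 + 8 + 1.5 + 8 + 1.5 = 23.5
(Check: W+ + W- = 45 should equal n(n+1)/2 = 45.)
Step 4: Test statistic W = min(W+, W-) = 21.5.
Step 5: Ties in |d|, so use the tie-corrected normal approximation.
        E[W] = n(n+1)/4 = 9*10/4 = 22.5.
        Tie groups: |d|=2 (t=2), |d|=4 (t=2), |d|=7 (t=3); sum(t^3 - t) = 36.
        Var[W] = n(n+1)(2n+1)/24 - sum(t^3-t)/48 = 1710/24 - 36/48 = 70.5.
        z = (W - E[W]) / sqrt(Var[W]) = (21.5 - 22.5) / 8.3964 = -0.1191.
        Two-sided p = 2*Phi(z) = 0.905198.
Step 6: alpha = 0.1. fail to reject H0.

W+ = 21.5, W- = 23.5, W = min = 21.5, p = 0.905198, fail to reject H0.


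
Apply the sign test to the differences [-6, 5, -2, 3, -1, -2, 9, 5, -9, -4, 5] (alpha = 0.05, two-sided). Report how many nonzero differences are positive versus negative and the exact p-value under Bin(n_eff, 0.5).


Step 1: Discard zero differences. Original n = 11; n_eff = number of nonzero differences = 11.
Nonzero differences (with sign): -6, +5, -2, +3, -1, -2, +9, +5, -9, -4, +5
Step 2: Count signs: positive = 5, negative = 6.
Step 3: Under H0: P(positive) = 0.5, so the number of positives S ~ Bin(11, 0.5).
Step 4: Two-sided exact p-value = sum of Bin(11,0.5) probabilities at or below the observed probability = 1.000000.
Step 5: alpha = 0.05. fail to reject H0.

n_eff = 11, pos = 5, neg = 6, p = 1.000000, fail to reject H0.


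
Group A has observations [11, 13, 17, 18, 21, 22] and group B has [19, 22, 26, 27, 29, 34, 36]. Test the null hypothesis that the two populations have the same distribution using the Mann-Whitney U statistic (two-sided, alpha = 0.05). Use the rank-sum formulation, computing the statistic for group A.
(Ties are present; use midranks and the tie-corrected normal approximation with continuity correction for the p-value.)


Step 1: Combine and sort all 13 observations; assign midranks.
sorted (value, group): (11,X), (13,X), (17,X), (18,X), (19,Y), (21,X), (22,X), (22,Y), (26,Y), (27,Y), (29,Y), (34,Y), (36,Y)
ranks: 11->1, 13->2, 17->3, 18->4, 19->5, 21->6, 22->7.5, 22->7.5, 26->9, 27->10, 29->11, 34->12, 36->13
Step 2: Rank sum for X: R1 = 1 + 2 + 3 + 4 + 6 + 7.5 = 23.5.
Step 3: U_X = R1 - n1(n1+1)/2 = 23.5 - 6*7/2 = 23.5 - 21 = 2.5.
       U_Y = n1*n2 - U_X = 42 - 2.5 = 39.5.
Step 4: Ties are present, so use the tie-corrected normal approximation (with continuity correction) for the p-value.
Step 5: p-value = 0.010025; compare to alpha = 0.05. reject H0.

U_X = 2.5, p = 0.010025, reject H0 at alpha = 0.05.


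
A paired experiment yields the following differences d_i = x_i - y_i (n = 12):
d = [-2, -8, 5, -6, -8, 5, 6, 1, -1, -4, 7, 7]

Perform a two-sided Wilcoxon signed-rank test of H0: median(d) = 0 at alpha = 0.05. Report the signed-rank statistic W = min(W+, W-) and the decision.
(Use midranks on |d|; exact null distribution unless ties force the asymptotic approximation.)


Step 1: Drop any zero differences (none here) and take |d_i|.
|d| = [2, 8, 5, 6, 8, 5, 6, 1, 1, 4, 7, 7]
Step 2: Midrank |d_i| (ties get averaged ranks).
ranks: |2|->3, |8|->11.5, |5|->5.5, |6|->7.5, |8|->11.5, |5|->5.5, |6|->7.5, |1|->1.5, |1|->1.5, |4|->4, |7|->9.5, |7|->9.5
Step 3: Attach original signs; sum ranks with positive sign and with negative sign.
W+ = 5.5 + 5.5 + 7.5 + 1.5 + 9.5 + 9.5 = 39
W- = 3 + 11.5 + 7.5 + 11.5 + 1.5 + 4 = 39
(Check: W+ + W- = 78 should equal n(n+1)/2 = 78.)
Step 4: Test statistic W = min(W+, W-) = 39.
Step 5: Ties in |d|, so use the tie-corrected normal approximation.
        E[W] = n(n+1)/4 = 12*13/4 = 39.
        Tie groups: |d|=1 (t=2), |d|=5 (t=2), |d|=6 (t=2), |d|=7 (t=2), |d|=8 (t=2); sum(t^3 - t) = 30.
        Var[W] = n(n+1)(2n+1)/24 - sum(t^3-t)/48 = 3900/24 - 30/48 = 161.875.
        z = (W - E[W]) / sqrt(Var[W]) = (39 - 39) / 12.7230 = 0.0000.
        Two-sided p = 2*Phi(z) = 1.000000.
Step 6: alpha = 0.05. fail to reject H0.

W+ = 39, W- = 39, W = min = 39, p = 1.000000, fail to reject H0.


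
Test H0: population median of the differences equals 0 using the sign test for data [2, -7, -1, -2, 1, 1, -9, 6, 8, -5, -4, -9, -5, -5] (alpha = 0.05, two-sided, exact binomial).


Step 1: Discard zero differences. Original n = 14; n_eff = number of nonzero differences = 14.
Nonzero differences (with sign): +2, -7, -1, -2, +1, +1, -9, +6, +8, -5, -4, -9, -5, -5
Step 2: Count signs: positive = 5, negative = 9.
Step 3: Under H0: P(positive) = 0.5, so the number of positives S ~ Bin(14, 0.5).
Step 4: Two-sided exact p-value = sum of Bin(14,0.5) probabilities at or below the observed probability = 0.423950.
Step 5: alpha = 0.05. fail to reject H0.

n_eff = 14, pos = 5, neg = 9, p = 0.423950, fail to reject H0.


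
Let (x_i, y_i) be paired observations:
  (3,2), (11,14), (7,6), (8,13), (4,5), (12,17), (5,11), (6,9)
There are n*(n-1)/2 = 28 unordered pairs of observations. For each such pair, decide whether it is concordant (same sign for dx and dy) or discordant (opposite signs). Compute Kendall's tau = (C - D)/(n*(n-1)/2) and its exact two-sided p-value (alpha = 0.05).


Step 1: Enumerate the 28 unordered pairs (i,j) with i<j and classify each by sign(x_j-x_i) * sign(y_j-y_i).
  (1,2):dx=+8,dy=+12->C; (1,3):dx=+4,dy=+4->C; (1,4):dx=+5,dy=+11->C; (1,5):dx=+1,dy=+3->C
  (1,6):dx=+9,dy=+15->C; (1,7):dx=+2,dy=+9->C; (1,8):dx=+3,dy=+7->C; (2,3):dx=-4,dy=-8->C
  (2,4):dx=-3,dy=-1->C; (2,5):dx=-7,dy=-9->C; (2,6):dx=+1,dy=+3->C; (2,7):dx=-6,dy=-3->C
  (2,8):dx=-5,dy=-5->C; (3,4):dx=+1,dy=+7->C; (3,5):dx=-3,dy=-1->C; (3,6):dx=+5,dy=+11->C
  (3,7):dx=-2,dy=+5->D; (3,8):dx=-1,dy=+3->D; (4,5):dx=-4,dy=-8->C; (4,6):dx=+4,dy=+4->C
  (4,7):dx=-3,dy=-2->C; (4,8):dx=-2,dy=-4->C; (5,6):dx=+8,dy=+12->C; (5,7):dx=+1,dy=+6->C
  (5,8):dx=+2,dy=+4->C; (6,7):dx=-7,dy=-6->C; (6,8):dx=-6,dy=-8->C; (7,8):dx=+1,dy=-2->D
Step 2: C = 25, D = 3, total pairs = 28.
Step 3: tau = (C - D)/(n(n-1)/2) = (25 - 3)/28 = 0.785714.
Step 4: Exact two-sided p-value (enumerate n! = 40320 permutations of y under H0): p = 0.005506.
Step 5: alpha = 0.05. reject H0.

tau_b = 0.7857 (C=25, D=3), p = 0.005506, reject H0.


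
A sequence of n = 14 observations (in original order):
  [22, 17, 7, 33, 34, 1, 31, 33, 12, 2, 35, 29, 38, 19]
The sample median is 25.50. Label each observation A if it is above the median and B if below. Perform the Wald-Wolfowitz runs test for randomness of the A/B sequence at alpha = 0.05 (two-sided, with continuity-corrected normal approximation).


Step 1: Compute median = 25.50; label A = above, B = below.
Labels in order: BBBAABAABBAAAB  (n_A = 7, n_B = 7)
Step 2: Count runs R = 7.
Step 3: Under H0 (random ordering), E[R] = 2*n_A*n_B/(n_A+n_B) + 1 = 2*7*7/14 + 1 = 8.0000.
        Var[R] = 2*n_A*n_B*(2*n_A*n_B - n_A - n_B) / ((n_A+n_B)^2 * (n_A+n_B-1)) = 8232/2548 = 3.2308.
        SD[R] = 1.7974.
Step 4: Continuity-corrected z = (R + 0.5 - E[R]) / SD[R] = (7 + 0.5 - 8.0000) / 1.7974 = -0.2782.
Step 5: Two-sided p-value via normal approximation = 2*(1 - Phi(|z|)) = 0.780879.
Step 6: alpha = 0.05. fail to reject H0.

R = 7, z = -0.2782, p = 0.780879, fail to reject H0.
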